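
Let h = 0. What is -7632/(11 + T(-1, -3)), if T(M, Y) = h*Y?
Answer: -7632/11 ≈ -693.82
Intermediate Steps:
T(M, Y) = 0 (T(M, Y) = 0*Y = 0)
-7632/(11 + T(-1, -3)) = -7632/(11 + 0) = -7632/11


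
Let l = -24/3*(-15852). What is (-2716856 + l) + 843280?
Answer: -1746760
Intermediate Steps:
l = 126816 (l = -24*⅓*(-15852) = -8*(-15852) = 126816)
(-2716856 + l) + 843280 = (-2716856 + 126816) + 843280 = -2590040 + 843280 = -1746760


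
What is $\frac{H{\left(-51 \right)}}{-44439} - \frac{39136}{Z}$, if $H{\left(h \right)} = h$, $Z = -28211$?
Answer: $\frac{580201155}{417889543} \approx 1.3884$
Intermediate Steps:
$\frac{H{\left(-51 \right)}}{-44439} - \frac{39136}{Z} = - \frac{51}{-44439} - \frac{39136}{-28211} = \left(-51\right) \left(- \frac{1}{44439}\right) - - \frac{39136}{28211} = \frac{17}{14813} + \frac{39136}{28211} = \frac{580201155}{417889543}$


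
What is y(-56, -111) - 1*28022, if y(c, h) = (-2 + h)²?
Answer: -15253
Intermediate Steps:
y(-56, -111) - 1*28022 = (-2 - 111)² - 1*28022 = (-113)² - 28022 = 12769 - 28022 = -15253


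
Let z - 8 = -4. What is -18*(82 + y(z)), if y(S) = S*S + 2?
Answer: -1800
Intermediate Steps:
z = 4 (z = 8 - 4 = 4)
y(S) = 2 + S**2 (y(S) = S**2 + 2 = 2 + S**2)
-18*(82 + y(z)) = -18*(82 + (2 + 4**2)) = -18*(82 + (2 + 16)) = -18*(82 + 18) = -18*100 = -1800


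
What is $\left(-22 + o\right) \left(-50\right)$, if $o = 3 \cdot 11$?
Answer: $-550$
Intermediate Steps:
$o = 33$
$\left(-22 + o\right) \left(-50\right) = \left(-22 + 33\right) \left(-50\right) = 11 \left(-50\right) = -550$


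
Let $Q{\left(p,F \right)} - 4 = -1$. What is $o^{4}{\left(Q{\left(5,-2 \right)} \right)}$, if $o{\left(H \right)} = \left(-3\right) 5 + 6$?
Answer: $6561$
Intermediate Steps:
$Q{\left(p,F \right)} = 3$ ($Q{\left(p,F \right)} = 4 - 1 = 3$)
$o{\left(H \right)} = -9$ ($o{\left(H \right)} = -15 + 6 = -9$)
$o^{4}{\left(Q{\left(5,-2 \right)} \right)} = \left(-9\right)^{4} = 6561$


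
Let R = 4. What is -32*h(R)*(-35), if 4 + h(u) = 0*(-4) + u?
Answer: 0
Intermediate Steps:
h(u) = -4 + u (h(u) = -4 + (0*(-4) + u) = -4 + (0 + u) = -4 + u)
-32*h(R)*(-35) = -32*(-4 + 4)*(-35) = -32*0*(-35) = 0*(-35) = 0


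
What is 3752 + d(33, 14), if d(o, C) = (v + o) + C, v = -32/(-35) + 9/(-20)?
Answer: 106385/28 ≈ 3799.5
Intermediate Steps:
v = 13/28 (v = -32*(-1/35) + 9*(-1/20) = 32/35 - 9/20 = 13/28 ≈ 0.46429)
d(o, C) = 13/28 + C + o (d(o, C) = (13/28 + o) + C = 13/28 + C + o)
3752 + d(33, 14) = 3752 + (13/28 + 14 + 33) = 3752 + 1329/28 = 106385/28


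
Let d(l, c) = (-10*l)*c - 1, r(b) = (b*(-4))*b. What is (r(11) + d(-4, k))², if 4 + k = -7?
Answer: 855625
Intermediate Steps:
k = -11 (k = -4 - 7 = -11)
r(b) = -4*b² (r(b) = (-4*b)*b = -4*b²)
d(l, c) = -1 - 10*c*l (d(l, c) = -10*c*l - 1 = -1 - 10*c*l)
(r(11) + d(-4, k))² = (-4*11² + (-1 - 10*(-11)*(-4)))² = (-4*121 + (-1 - 440))² = (-484 - 441)² = (-925)² = 855625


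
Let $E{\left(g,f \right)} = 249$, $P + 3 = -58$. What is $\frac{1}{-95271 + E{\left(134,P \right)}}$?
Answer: $- \frac{1}{95022} \approx -1.0524 \cdot 10^{-5}$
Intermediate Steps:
$P = -61$ ($P = -3 - 58 = -61$)
$\frac{1}{-95271 + E{\left(134,P \right)}} = \frac{1}{-95271 + 249} = \frac{1}{-95022} = - \frac{1}{95022}$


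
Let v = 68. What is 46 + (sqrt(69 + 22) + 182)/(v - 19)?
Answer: 348/7 + sqrt(91)/49 ≈ 49.909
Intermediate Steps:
46 + (sqrt(69 + 22) + 182)/(v - 19) = 46 + (sqrt(69 + 22) + 182)/(68 - 19) = 46 + (sqrt(91) + 182)/49 = 46 + (182 + sqrt(91))*(1/49) = 46 + (26/7 + sqrt(91)/49) = 348/7 + sqrt(91)/49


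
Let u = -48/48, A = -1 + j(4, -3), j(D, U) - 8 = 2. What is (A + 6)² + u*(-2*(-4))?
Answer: 217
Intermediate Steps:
j(D, U) = 10 (j(D, U) = 8 + 2 = 10)
A = 9 (A = -1 + 10 = 9)
u = -1 (u = -48*1/48 = -1)
(A + 6)² + u*(-2*(-4)) = (9 + 6)² - (-2)*(-4) = 15² - 1*8 = 225 - 8 = 217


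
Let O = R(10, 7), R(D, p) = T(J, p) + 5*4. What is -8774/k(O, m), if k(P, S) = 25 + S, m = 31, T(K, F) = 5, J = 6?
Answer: -4387/28 ≈ -156.68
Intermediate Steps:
R(D, p) = 25 (R(D, p) = 5 + 5*4 = 5 + 20 = 25)
O = 25
-8774/k(O, m) = -8774/(25 + 31) = -8774/56 = -8774*1/56 = -4387/28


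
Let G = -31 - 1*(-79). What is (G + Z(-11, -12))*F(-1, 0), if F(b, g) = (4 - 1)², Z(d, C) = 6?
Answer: 486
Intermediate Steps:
F(b, g) = 9 (F(b, g) = 3² = 9)
G = 48 (G = -31 + 79 = 48)
(G + Z(-11, -12))*F(-1, 0) = (48 + 6)*9 = 54*9 = 486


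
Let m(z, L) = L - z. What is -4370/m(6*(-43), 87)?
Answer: -38/3 ≈ -12.667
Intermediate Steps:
-4370/m(6*(-43), 87) = -4370/(87 - 6*(-43)) = -4370/(87 - 1*(-258)) = -4370/(87 + 258) = -4370/345 = -4370*1/345 = -38/3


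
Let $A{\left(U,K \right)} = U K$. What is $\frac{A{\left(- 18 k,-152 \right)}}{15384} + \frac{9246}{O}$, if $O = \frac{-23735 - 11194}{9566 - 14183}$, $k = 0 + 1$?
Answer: $\frac{3040832352}{2487721} \approx 1222.3$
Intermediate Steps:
$k = 1$
$O = \frac{3881}{513}$ ($O = - \frac{34929}{-4617} = \left(-34929\right) \left(- \frac{1}{4617}\right) = \frac{3881}{513} \approx 7.5653$)
$A{\left(U,K \right)} = K U$
$\frac{A{\left(- 18 k,-152 \right)}}{15384} + \frac{9246}{O} = \frac{\left(-152\right) \left(\left(-18\right) 1\right)}{15384} + \frac{9246}{\frac{3881}{513}} = \left(-152\right) \left(-18\right) \frac{1}{15384} + 9246 \cdot \frac{513}{3881} = 2736 \cdot \frac{1}{15384} + \frac{4743198}{3881} = \frac{114}{641} + \frac{4743198}{3881} = \frac{3040832352}{2487721}$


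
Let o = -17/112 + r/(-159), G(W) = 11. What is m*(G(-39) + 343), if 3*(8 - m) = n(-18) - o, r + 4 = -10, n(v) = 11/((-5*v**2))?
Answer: 3396100121/1202040 ≈ 2825.3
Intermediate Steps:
n(v) = -11/(5*v**2) (n(v) = 11*(-1/(5*v**2)) = -11/(5*v**2))
r = -14 (r = -4 - 10 = -14)
o = -1135/17808 (o = -17/112 - 14/(-159) = -17*1/112 - 14*(-1/159) = -17/112 + 14/159 = -1135/17808 ≈ -0.063735)
m = 57561019/7212240 (m = 8 - (-11/5/(-18)**2 - 1*(-1135/17808))/3 = 8 - (-11/5*1/324 + 1135/17808)/3 = 8 - (-11/1620 + 1135/17808)/3 = 8 - 1/3*136901/2404080 = 8 - 136901/7212240 = 57561019/7212240 ≈ 7.9810)
m*(G(-39) + 343) = 57561019*(11 + 343)/7212240 = (57561019/7212240)*354 = 3396100121/1202040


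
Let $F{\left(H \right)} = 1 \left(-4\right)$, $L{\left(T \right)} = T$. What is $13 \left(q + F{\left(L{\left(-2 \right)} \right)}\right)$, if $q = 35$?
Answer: $403$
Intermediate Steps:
$F{\left(H \right)} = -4$
$13 \left(q + F{\left(L{\left(-2 \right)} \right)}\right) = 13 \left(35 - 4\right) = 13 \cdot 31 = 403$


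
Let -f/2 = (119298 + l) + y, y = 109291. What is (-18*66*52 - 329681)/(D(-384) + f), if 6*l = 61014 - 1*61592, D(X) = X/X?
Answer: 1174371/1370953 ≈ 0.85661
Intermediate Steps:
D(X) = 1
l = -289/3 (l = (61014 - 1*61592)/6 = (61014 - 61592)/6 = (⅙)*(-578) = -289/3 ≈ -96.333)
f = -1370956/3 (f = -2*((119298 - 289/3) + 109291) = -2*(357605/3 + 109291) = -2*685478/3 = -1370956/3 ≈ -4.5699e+5)
(-18*66*52 - 329681)/(D(-384) + f) = (-18*66*52 - 329681)/(1 - 1370956/3) = (-1188*52 - 329681)/(-1370953/3) = (-61776 - 329681)*(-3/1370953) = -391457*(-3/1370953) = 1174371/1370953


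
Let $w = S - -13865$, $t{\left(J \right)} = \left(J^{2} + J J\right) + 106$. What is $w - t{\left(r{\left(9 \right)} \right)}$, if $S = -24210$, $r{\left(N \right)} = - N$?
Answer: $-10613$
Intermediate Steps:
$t{\left(J \right)} = 106 + 2 J^{2}$ ($t{\left(J \right)} = \left(J^{2} + J^{2}\right) + 106 = 2 J^{2} + 106 = 106 + 2 J^{2}$)
$w = -10345$ ($w = -24210 - -13865 = -24210 + 13865 = -10345$)
$w - t{\left(r{\left(9 \right)} \right)} = -10345 - \left(106 + 2 \left(\left(-1\right) 9\right)^{2}\right) = -10345 - \left(106 + 2 \left(-9\right)^{2}\right) = -10345 - \left(106 + 2 \cdot 81\right) = -10345 - \left(106 + 162\right) = -10345 - 268 = -10613$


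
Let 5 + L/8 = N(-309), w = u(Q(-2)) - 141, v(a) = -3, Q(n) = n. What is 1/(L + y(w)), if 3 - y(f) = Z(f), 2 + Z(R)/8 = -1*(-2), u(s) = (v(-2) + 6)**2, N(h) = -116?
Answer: -1/965 ≈ -0.0010363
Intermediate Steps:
u(s) = 9 (u(s) = (-3 + 6)**2 = 3**2 = 9)
Z(R) = 0 (Z(R) = -16 + 8*(-1*(-2)) = -16 + 8*2 = -16 + 16 = 0)
w = -132 (w = 9 - 141 = -132)
L = -968 (L = -40 + 8*(-116) = -40 - 928 = -968)
y(f) = 3 (y(f) = 3 - 1*0 = 3 + 0 = 3)
1/(L + y(w)) = 1/(-968 + 3) = 1/(-965) = -1/965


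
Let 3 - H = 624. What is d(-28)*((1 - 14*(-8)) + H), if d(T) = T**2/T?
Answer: 14224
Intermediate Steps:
H = -621 (H = 3 - 1*624 = 3 - 624 = -621)
d(T) = T
d(-28)*((1 - 14*(-8)) + H) = -28*((1 - 14*(-8)) - 621) = -28*((1 + 112) - 621) = -28*(113 - 621) = -28*(-508) = 14224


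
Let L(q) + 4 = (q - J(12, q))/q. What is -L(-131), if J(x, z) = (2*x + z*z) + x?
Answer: -16804/131 ≈ -128.27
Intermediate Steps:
J(x, z) = z² + 3*x (J(x, z) = (2*x + z²) + x = (z² + 2*x) + x = z² + 3*x)
L(q) = -4 + (-36 + q - q²)/q (L(q) = -4 + (q - (q² + 3*12))/q = -4 + (q - (q² + 36))/q = -4 + (q - (36 + q²))/q = -4 + (q + (-36 - q²))/q = -4 + (-36 + q - q²)/q)
-L(-131) = -(-3 - 1*(-131) - 36/(-131)) = -(-3 + 131 - 36*(-1/131)) = -(-3 + 131 + 36/131) = -1*16804/131 = -16804/131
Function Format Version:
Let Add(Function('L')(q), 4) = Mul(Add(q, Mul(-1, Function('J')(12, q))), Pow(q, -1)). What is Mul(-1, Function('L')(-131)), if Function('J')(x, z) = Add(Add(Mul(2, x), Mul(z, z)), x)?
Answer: Rational(-16804, 131) ≈ -128.27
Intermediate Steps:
Function('J')(x, z) = Add(Pow(z, 2), Mul(3, x)) (Function('J')(x, z) = Add(Add(Mul(2, x), Pow(z, 2)), x) = Add(Add(Pow(z, 2), Mul(2, x)), x) = Add(Pow(z, 2), Mul(3, x)))
Function('L')(q) = Add(-4, Mul(Pow(q, -1), Add(-36, q, Mul(-1, Pow(q, 2))))) (Function('L')(q) = Add(-4, Mul(Add(q, Mul(-1, Add(Pow(q, 2), Mul(3, 12)))), Pow(q, -1))) = Add(-4, Mul(Add(q, Mul(-1, Add(Pow(q, 2), 36))), Pow(q, -1))) = Add(-4, Mul(Add(q, Mul(-1, Add(36, Pow(q, 2)))), Pow(q, -1))) = Add(-4, Mul(Add(q, Add(-36, Mul(-1, Pow(q, 2)))), Pow(q, -1))) = Add(-4, Mul(Add(-36, q, Mul(-1, Pow(q, 2))), Pow(q, -1))) = Add(-4, Mul(Pow(q, -1), Add(-36, q, Mul(-1, Pow(q, 2))))))
Mul(-1, Function('L')(-131)) = Mul(-1, Add(-3, Mul(-1, -131), Mul(-36, Pow(-131, -1)))) = Mul(-1, Add(-3, 131, Mul(-36, Rational(-1, 131)))) = Mul(-1, Add(-3, 131, Rational(36, 131))) = Mul(-1, Rational(16804, 131)) = Rational(-16804, 131)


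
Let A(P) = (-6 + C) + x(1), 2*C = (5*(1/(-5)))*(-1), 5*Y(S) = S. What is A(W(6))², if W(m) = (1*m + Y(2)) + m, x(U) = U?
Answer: 81/4 ≈ 20.250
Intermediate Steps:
Y(S) = S/5
C = ½ (C = ((5*(1/(-5)))*(-1))/2 = ((5*(1*(-⅕)))*(-1))/2 = ((5*(-⅕))*(-1))/2 = (-1*(-1))/2 = (½)*1 = ½ ≈ 0.50000)
W(m) = ⅖ + 2*m (W(m) = (1*m + (⅕)*2) + m = (m + ⅖) + m = (⅖ + m) + m = ⅖ + 2*m)
A(P) = -9/2 (A(P) = (-6 + ½) + 1 = -11/2 + 1 = -9/2)
A(W(6))² = (-9/2)² = 81/4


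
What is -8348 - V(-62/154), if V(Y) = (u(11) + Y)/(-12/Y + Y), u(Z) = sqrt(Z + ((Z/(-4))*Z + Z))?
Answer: -585920115/70187 - 2387*I*sqrt(33)/140374 ≈ -8348.0 - 0.097684*I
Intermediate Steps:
u(Z) = sqrt(2*Z - Z**2/4) (u(Z) = sqrt(Z + ((Z*(-1/4))*Z + Z)) = sqrt(Z + ((-Z/4)*Z + Z)) = sqrt(Z + (-Z**2/4 + Z)) = sqrt(Z + (Z - Z**2/4)) = sqrt(2*Z - Z**2/4))
V(Y) = (Y + I*sqrt(33)/2)/(Y - 12/Y) (V(Y) = (sqrt(11*(8 - 1*11))/2 + Y)/(-12/Y + Y) = (sqrt(11*(8 - 11))/2 + Y)/(Y - 12/Y) = (sqrt(11*(-3))/2 + Y)/(Y - 12/Y) = (sqrt(-33)/2 + Y)/(Y - 12/Y) = ((I*sqrt(33))/2 + Y)/(Y - 12/Y) = (I*sqrt(33)/2 + Y)/(Y - 12/Y) = (Y + I*sqrt(33)/2)/(Y - 12/Y))
-8348 - V(-62/154) = -8348 - (-62/154)*(2*(-62/154) + I*sqrt(33))/(2*(-12 + (-62/154)**2)) = -8348 - (-62*1/154)*(2*(-62*1/154) + I*sqrt(33))/(2*(-12 + (-62*1/154)**2)) = -8348 - (-31)*(2*(-31/77) + I*sqrt(33))/(2*77*(-12 + (-31/77)**2)) = -8348 - (-31)*(-62/77 + I*sqrt(33))/(2*77*(-12 + 961/5929)) = -8348 - (-31)*(-62/77 + I*sqrt(33))/(2*77*(-70187/5929)) = -8348 - (-31)*(-5929)*(-62/77 + I*sqrt(33))/(2*77*70187) = -8348 - (-961/70187 + 2387*I*sqrt(33)/140374) = -8348 + (961/70187 - 2387*I*sqrt(33)/140374) = -585920115/70187 - 2387*I*sqrt(33)/140374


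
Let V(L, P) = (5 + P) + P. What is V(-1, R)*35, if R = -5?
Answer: -175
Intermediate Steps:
V(L, P) = 5 + 2*P
V(-1, R)*35 = (5 + 2*(-5))*35 = (5 - 10)*35 = -5*35 = -175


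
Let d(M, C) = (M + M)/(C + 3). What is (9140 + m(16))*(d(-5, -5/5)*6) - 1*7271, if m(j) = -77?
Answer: -279161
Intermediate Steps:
d(M, C) = 2*M/(3 + C) (d(M, C) = (2*M)/(3 + C) = 2*M/(3 + C))
(9140 + m(16))*(d(-5, -5/5)*6) - 1*7271 = (9140 - 77)*((2*(-5)/(3 - 5/5))*6) - 1*7271 = 9063*((2*(-5)/(3 - 5*⅕))*6) - 7271 = 9063*((2*(-5)/(3 - 1))*6) - 7271 = 9063*((2*(-5)/2)*6) - 7271 = 9063*((2*(-5)*(½))*6) - 7271 = 9063*(-5*6) - 7271 = 9063*(-30) - 7271 = -271890 - 7271 = -279161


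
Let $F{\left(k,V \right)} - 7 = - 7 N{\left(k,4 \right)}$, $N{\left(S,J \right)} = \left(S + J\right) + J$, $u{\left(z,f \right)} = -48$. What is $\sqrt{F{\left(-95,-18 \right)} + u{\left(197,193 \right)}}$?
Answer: $2 \sqrt{142} \approx 23.833$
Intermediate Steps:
$N{\left(S,J \right)} = S + 2 J$ ($N{\left(S,J \right)} = \left(J + S\right) + J = S + 2 J$)
$F{\left(k,V \right)} = -49 - 7 k$ ($F{\left(k,V \right)} = 7 - 7 \left(k + 2 \cdot 4\right) = 7 - 7 \left(k + 8\right) = 7 - 7 \left(8 + k\right) = 7 - \left(56 + 7 k\right) = -49 - 7 k$)
$\sqrt{F{\left(-95,-18 \right)} + u{\left(197,193 \right)}} = \sqrt{\left(-49 - -665\right) - 48} = \sqrt{\left(-49 + 665\right) - 48} = \sqrt{616 - 48} = \sqrt{568} = 2 \sqrt{142}$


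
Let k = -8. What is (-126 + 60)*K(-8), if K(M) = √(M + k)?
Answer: -264*I ≈ -264.0*I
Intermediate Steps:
K(M) = √(-8 + M) (K(M) = √(M - 8) = √(-8 + M))
(-126 + 60)*K(-8) = (-126 + 60)*√(-8 - 8) = -264*I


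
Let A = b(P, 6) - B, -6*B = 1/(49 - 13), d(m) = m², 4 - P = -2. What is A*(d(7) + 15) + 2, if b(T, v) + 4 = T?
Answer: 3518/27 ≈ 130.30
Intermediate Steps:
P = 6 (P = 4 - 1*(-2) = 4 + 2 = 6)
b(T, v) = -4 + T
B = -1/216 (B = -1/(6*(49 - 13)) = -⅙/36 = -⅙*1/36 = -1/216 ≈ -0.0046296)
A = 433/216 (A = (-4 + 6) - 1*(-1/216) = 2 + 1/216 = 433/216 ≈ 2.0046)
A*(d(7) + 15) + 2 = 433*(7² + 15)/216 + 2 = 433*(49 + 15)/216 + 2 = (433/216)*64 + 2 = 3464/27 + 2 = 3518/27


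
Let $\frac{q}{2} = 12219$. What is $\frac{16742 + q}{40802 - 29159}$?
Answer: $\frac{41180}{11643} \approx 3.5369$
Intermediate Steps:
$q = 24438$ ($q = 2 \cdot 12219 = 24438$)
$\frac{16742 + q}{40802 - 29159} = \frac{16742 + 24438}{40802 - 29159} = \frac{41180}{11643}$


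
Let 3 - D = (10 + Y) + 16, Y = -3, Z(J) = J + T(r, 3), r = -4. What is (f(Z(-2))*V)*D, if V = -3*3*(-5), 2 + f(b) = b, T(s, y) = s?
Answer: 7200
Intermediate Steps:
Z(J) = -4 + J (Z(J) = J - 4 = -4 + J)
D = -20 (D = 3 - ((10 - 3) + 16) = 3 - (7 + 16) = 3 - 1*23 = 3 - 23 = -20)
f(b) = -2 + b
V = 45 (V = -9*(-5) = 45)
(f(Z(-2))*V)*D = ((-2 + (-4 - 2))*45)*(-20) = ((-2 - 6)*45)*(-20) = -8*45*(-20) = -360*(-20) = 7200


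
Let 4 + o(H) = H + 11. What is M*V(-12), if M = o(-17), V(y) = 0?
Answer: 0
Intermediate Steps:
o(H) = 7 + H (o(H) = -4 + (H + 11) = -4 + (11 + H) = 7 + H)
M = -10 (M = 7 - 17 = -10)
M*V(-12) = -10*0 = 0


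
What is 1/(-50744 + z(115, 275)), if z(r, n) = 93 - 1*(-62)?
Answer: -1/50589 ≈ -1.9767e-5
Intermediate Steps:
z(r, n) = 155 (z(r, n) = 93 + 62 = 155)
1/(-50744 + z(115, 275)) = 1/(-50744 + 155) = 1/(-50589) = -1/50589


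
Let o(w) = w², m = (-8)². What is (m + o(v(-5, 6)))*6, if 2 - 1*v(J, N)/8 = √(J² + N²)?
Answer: 25344 - 1536*√61 ≈ 13347.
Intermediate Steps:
m = 64
v(J, N) = 16 - 8*√(J² + N²)
(m + o(v(-5, 6)))*6 = (64 + (16 - 8*√((-5)² + 6²))²)*6 = (64 + (16 - 8*√(25 + 36))²)*6 = (64 + (16 - 8*√61)²)*6 = 384 + 6*(16 - 8*√61)²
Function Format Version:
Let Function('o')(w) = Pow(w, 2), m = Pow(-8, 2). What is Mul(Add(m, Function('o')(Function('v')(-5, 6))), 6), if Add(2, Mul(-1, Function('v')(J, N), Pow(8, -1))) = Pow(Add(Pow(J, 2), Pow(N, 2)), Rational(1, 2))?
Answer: Add(25344, Mul(-1536, Pow(61, Rational(1, 2)))) ≈ 13347.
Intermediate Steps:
m = 64
Function('v')(J, N) = Add(16, Mul(-8, Pow(Add(Pow(J, 2), Pow(N, 2)), Rational(1, 2))))
Mul(Add(m, Function('o')(Function('v')(-5, 6))), 6) = Mul(Add(64, Pow(Add(16, Mul(-8, Pow(Add(Pow(-5, 2), Pow(6, 2)), Rational(1, 2)))), 2)), 6) = Mul(Add(64, Pow(Add(16, Mul(-8, Pow(Add(25, 36), Rational(1, 2)))), 2)), 6) = Mul(Add(64, Pow(Add(16, Mul(-8, Pow(61, Rational(1, 2)))), 2)), 6) = Add(384, Mul(6, Pow(Add(16, Mul(-8, Pow(61, Rational(1, 2)))), 2)))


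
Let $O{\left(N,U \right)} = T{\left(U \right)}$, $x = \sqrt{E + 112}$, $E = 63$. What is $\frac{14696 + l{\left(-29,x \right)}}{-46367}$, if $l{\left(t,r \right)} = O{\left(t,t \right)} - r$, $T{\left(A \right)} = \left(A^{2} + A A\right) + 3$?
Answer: $- \frac{16381}{46367} + \frac{5 \sqrt{7}}{46367} \approx -0.353$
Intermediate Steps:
$T{\left(A \right)} = 3 + 2 A^{2}$ ($T{\left(A \right)} = \left(A^{2} + A^{2}\right) + 3 = 2 A^{2} + 3 = 3 + 2 A^{2}$)
$x = 5 \sqrt{7}$ ($x = \sqrt{63 + 112} = \sqrt{175} = 5 \sqrt{7} \approx 13.229$)
$O{\left(N,U \right)} = 3 + 2 U^{2}$
$l{\left(t,r \right)} = 3 - r + 2 t^{2}$ ($l{\left(t,r \right)} = \left(3 + 2 t^{2}\right) - r = 3 - r + 2 t^{2}$)
$\frac{14696 + l{\left(-29,x \right)}}{-46367} = \frac{14696 + \left(3 - 5 \sqrt{7} + 2 \left(-29\right)^{2}\right)}{-46367} = \left(14696 + \left(3 - 5 \sqrt{7} + 2 \cdot 841\right)\right) \left(- \frac{1}{46367}\right) = \left(14696 + \left(3 - 5 \sqrt{7} + 1682\right)\right) \left(- \frac{1}{46367}\right) = \left(14696 + \left(1685 - 5 \sqrt{7}\right)\right) \left(- \frac{1}{46367}\right) = \left(16381 - 5 \sqrt{7}\right) \left(- \frac{1}{46367}\right) = - \frac{16381}{46367} + \frac{5 \sqrt{7}}{46367}$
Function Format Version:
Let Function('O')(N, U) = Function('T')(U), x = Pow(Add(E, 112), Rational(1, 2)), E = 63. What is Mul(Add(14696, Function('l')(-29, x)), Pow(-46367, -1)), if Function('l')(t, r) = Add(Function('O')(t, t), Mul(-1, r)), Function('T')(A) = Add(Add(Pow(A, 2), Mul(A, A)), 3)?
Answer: Add(Rational(-16381, 46367), Mul(Rational(5, 46367), Pow(7, Rational(1, 2)))) ≈ -0.35300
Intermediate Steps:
Function('T')(A) = Add(3, Mul(2, Pow(A, 2))) (Function('T')(A) = Add(Add(Pow(A, 2), Pow(A, 2)), 3) = Add(Mul(2, Pow(A, 2)), 3) = Add(3, Mul(2, Pow(A, 2))))
x = Mul(5, Pow(7, Rational(1, 2))) (x = Pow(Add(63, 112), Rational(1, 2)) = Pow(175, Rational(1, 2)) = Mul(5, Pow(7, Rational(1, 2))) ≈ 13.229)
Function('O')(N, U) = Add(3, Mul(2, Pow(U, 2)))
Function('l')(t, r) = Add(3, Mul(-1, r), Mul(2, Pow(t, 2))) (Function('l')(t, r) = Add(Add(3, Mul(2, Pow(t, 2))), Mul(-1, r)) = Add(3, Mul(-1, r), Mul(2, Pow(t, 2))))
Mul(Add(14696, Function('l')(-29, x)), Pow(-46367, -1)) = Mul(Add(14696, Add(3, Mul(-1, Mul(5, Pow(7, Rational(1, 2)))), Mul(2, Pow(-29, 2)))), Pow(-46367, -1)) = Mul(Add(14696, Add(3, Mul(-5, Pow(7, Rational(1, 2))), Mul(2, 841))), Rational(-1, 46367)) = Mul(Add(14696, Add(3, Mul(-5, Pow(7, Rational(1, 2))), 1682)), Rational(-1, 46367)) = Mul(Add(14696, Add(1685, Mul(-5, Pow(7, Rational(1, 2))))), Rational(-1, 46367)) = Mul(Add(16381, Mul(-5, Pow(7, Rational(1, 2)))), Rational(-1, 46367)) = Add(Rational(-16381, 46367), Mul(Rational(5, 46367), Pow(7, Rational(1, 2))))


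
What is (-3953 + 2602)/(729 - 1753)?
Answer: 1351/1024 ≈ 1.3193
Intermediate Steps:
(-3953 + 2602)/(729 - 1753) = -1351/(-1024) = -1351*(-1/1024) = 1351/1024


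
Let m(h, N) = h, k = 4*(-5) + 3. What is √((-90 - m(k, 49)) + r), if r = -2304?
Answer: I*√2377 ≈ 48.755*I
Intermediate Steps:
k = -17 (k = -20 + 3 = -17)
√((-90 - m(k, 49)) + r) = √((-90 - 1*(-17)) - 2304) = √((-90 + 17) - 2304) = √(-73 - 2304) = √(-2377) = I*√2377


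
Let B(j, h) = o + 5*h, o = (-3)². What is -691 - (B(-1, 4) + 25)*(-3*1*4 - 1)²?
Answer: -9817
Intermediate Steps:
o = 9
B(j, h) = 9 + 5*h
-691 - (B(-1, 4) + 25)*(-3*1*4 - 1)² = -691 - ((9 + 5*4) + 25)*(-3*1*4 - 1)² = -691 - ((9 + 20) + 25)*(-3*4 - 1)² = -691 - (29 + 25)*(-12 - 1)² = -691 - 54*(-13)² = -691 - 54*169 = -691 - 1*9126 = -691 - 9126 = -9817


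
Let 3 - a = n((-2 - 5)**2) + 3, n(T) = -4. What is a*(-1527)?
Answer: -6108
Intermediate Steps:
a = 4 (a = 3 - (-4 + 3) = 3 - 1*(-1) = 3 + 1 = 4)
a*(-1527) = 4*(-1527) = -6108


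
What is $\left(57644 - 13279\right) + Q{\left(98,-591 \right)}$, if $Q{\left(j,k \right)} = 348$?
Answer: $44713$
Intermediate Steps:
$\left(57644 - 13279\right) + Q{\left(98,-591 \right)} = \left(57644 - 13279\right) + 348 = 44365 + 348 = 44713$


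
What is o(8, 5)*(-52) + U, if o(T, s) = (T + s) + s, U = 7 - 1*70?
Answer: -999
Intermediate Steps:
U = -63 (U = 7 - 70 = -63)
o(T, s) = T + 2*s
o(8, 5)*(-52) + U = (8 + 2*5)*(-52) - 63 = (8 + 10)*(-52) - 63 = 18*(-52) - 63 = -936 - 63 = -999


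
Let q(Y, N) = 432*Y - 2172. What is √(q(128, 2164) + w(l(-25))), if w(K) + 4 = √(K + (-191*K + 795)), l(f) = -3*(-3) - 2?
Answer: √(53120 + I*√535) ≈ 230.48 + 0.0502*I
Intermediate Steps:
l(f) = 7 (l(f) = 9 - 2 = 7)
w(K) = -4 + √(795 - 190*K) (w(K) = -4 + √(K + (-191*K + 795)) = -4 + √(K + (795 - 191*K)) = -4 + √(795 - 190*K))
q(Y, N) = -2172 + 432*Y
√(q(128, 2164) + w(l(-25))) = √((-2172 + 432*128) + (-4 + √(795 - 190*7))) = √((-2172 + 55296) + (-4 + √(795 - 1330))) = √(53124 + (-4 + √(-535))) = √(53124 + (-4 + I*√535)) = √(53120 + I*√535)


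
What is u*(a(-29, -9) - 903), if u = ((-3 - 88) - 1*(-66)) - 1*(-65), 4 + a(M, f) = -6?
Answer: -36520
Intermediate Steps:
a(M, f) = -10 (a(M, f) = -4 - 6 = -10)
u = 40 (u = (-91 + 66) + 65 = -25 + 65 = 40)
u*(a(-29, -9) - 903) = 40*(-10 - 903) = 40*(-913) = -36520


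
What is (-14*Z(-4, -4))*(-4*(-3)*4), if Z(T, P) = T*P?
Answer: -10752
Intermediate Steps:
Z(T, P) = P*T
(-14*Z(-4, -4))*(-4*(-3)*4) = (-(-56)*(-4))*(-4*(-3)*4) = (-14*16)*(12*4) = -224*48 = -10752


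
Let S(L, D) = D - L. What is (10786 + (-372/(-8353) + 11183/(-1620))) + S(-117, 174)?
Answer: 149799604261/13531860 ≈ 11070.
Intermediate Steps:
(10786 + (-372/(-8353) + 11183/(-1620))) + S(-117, 174) = (10786 + (-372/(-8353) + 11183/(-1620))) + (174 - 1*(-117)) = (10786 + (-372*(-1/8353) + 11183*(-1/1620))) + (174 + 117) = (10786 + (372/8353 - 11183/1620)) + 291 = (10786 - 92808959/13531860) + 291 = 145861833001/13531860 + 291 = 149799604261/13531860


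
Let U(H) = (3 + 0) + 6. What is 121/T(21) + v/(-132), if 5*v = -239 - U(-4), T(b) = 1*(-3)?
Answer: -6593/165 ≈ -39.958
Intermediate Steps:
T(b) = -3
U(H) = 9 (U(H) = 3 + 6 = 9)
v = -248/5 (v = (-239 - 1*9)/5 = (-239 - 9)/5 = (1/5)*(-248) = -248/5 ≈ -49.600)
121/T(21) + v/(-132) = 121/(-3) - 248/5/(-132) = 121*(-1/3) - 248/5*(-1/132) = -121/3 + 62/165 = -6593/165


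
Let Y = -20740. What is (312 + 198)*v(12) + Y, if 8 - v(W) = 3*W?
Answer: -35020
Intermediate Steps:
v(W) = 8 - 3*W
(312 + 198)*v(12) + Y = (312 + 198)*(8 - 3*12) - 20740 = 510*(8 - 36) - 20740 = 510*(-28) - 20740 = -14280 - 20740 = -35020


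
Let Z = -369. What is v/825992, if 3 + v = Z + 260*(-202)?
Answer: -13223/206498 ≈ -0.064034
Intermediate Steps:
v = -52892 (v = -3 + (-369 + 260*(-202)) = -3 + (-369 - 52520) = -3 - 52889 = -52892)
v/825992 = -52892/825992 = -52892*1/825992 = -13223/206498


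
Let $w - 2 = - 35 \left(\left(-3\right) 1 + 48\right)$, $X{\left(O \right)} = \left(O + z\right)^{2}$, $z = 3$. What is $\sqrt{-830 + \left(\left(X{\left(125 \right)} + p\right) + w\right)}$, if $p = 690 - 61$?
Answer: $\sqrt{14610} \approx 120.87$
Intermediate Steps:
$X{\left(O \right)} = \left(3 + O\right)^{2}$ ($X{\left(O \right)} = \left(O + 3\right)^{2} = \left(3 + O\right)^{2}$)
$p = 629$
$w = -1573$ ($w = 2 - 35 \left(\left(-3\right) 1 + 48\right) = 2 - 35 \left(-3 + 48\right) = 2 - 1575 = -1573$)
$\sqrt{-830 + \left(\left(X{\left(125 \right)} + p\right) + w\right)} = \sqrt{-830 - \left(944 - \left(3 + 125\right)^{2}\right)} = \sqrt{-830 + \left(\left(128^{2} + 629\right) - 1573\right)} = \sqrt{-830 + \left(\left(16384 + 629\right) - 1573\right)} = \sqrt{-830 + \left(17013 - 1573\right)} = \sqrt{-830 + 15440} = \sqrt{14610}$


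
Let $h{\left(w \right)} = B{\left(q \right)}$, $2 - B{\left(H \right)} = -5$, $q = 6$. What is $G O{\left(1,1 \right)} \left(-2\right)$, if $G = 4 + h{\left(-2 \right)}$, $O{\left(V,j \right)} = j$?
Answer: $-22$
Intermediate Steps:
$B{\left(H \right)} = 7$ ($B{\left(H \right)} = 2 - -5 = 2 + 5 = 7$)
$h{\left(w \right)} = 7$
$G = 11$ ($G = 4 + 7 = 11$)
$G O{\left(1,1 \right)} \left(-2\right) = 11 \cdot 1 \left(-2\right) = 11 \left(-2\right) = -22$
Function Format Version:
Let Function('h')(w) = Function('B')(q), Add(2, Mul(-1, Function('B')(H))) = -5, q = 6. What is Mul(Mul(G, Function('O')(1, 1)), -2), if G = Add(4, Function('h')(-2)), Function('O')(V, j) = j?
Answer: -22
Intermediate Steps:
Function('B')(H) = 7 (Function('B')(H) = Add(2, Mul(-1, -5)) = Add(2, 5) = 7)
Function('h')(w) = 7
G = 11 (G = Add(4, 7) = 11)
Mul(Mul(G, Function('O')(1, 1)), -2) = Mul(Mul(11, 1), -2) = Mul(11, -2) = -22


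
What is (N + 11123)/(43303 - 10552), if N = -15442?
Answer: -4319/32751 ≈ -0.13187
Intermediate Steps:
(N + 11123)/(43303 - 10552) = (-15442 + 11123)/(43303 - 10552) = -4319/32751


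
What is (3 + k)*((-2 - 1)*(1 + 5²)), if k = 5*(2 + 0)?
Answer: -1014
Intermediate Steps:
k = 10 (k = 5*2 = 10)
(3 + k)*((-2 - 1)*(1 + 5²)) = (3 + 10)*((-2 - 1)*(1 + 5²)) = 13*(-3*(1 + 25)) = 13*(-3*26) = 13*(-78) = -1014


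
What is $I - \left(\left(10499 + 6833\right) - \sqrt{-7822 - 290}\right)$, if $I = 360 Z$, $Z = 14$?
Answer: $-12292 + 52 i \sqrt{3} \approx -12292.0 + 90.067 i$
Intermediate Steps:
$I = 5040$ ($I = 360 \cdot 14 = 5040$)
$I - \left(\left(10499 + 6833\right) - \sqrt{-7822 - 290}\right) = 5040 - \left(\left(10499 + 6833\right) - \sqrt{-7822 - 290}\right) = 5040 - \left(17332 - \sqrt{-8112}\right) = 5040 - \left(17332 - 52 i \sqrt{3}\right) = -12292 + 52 i \sqrt{3}$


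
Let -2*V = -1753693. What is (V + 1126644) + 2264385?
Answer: 8535751/2 ≈ 4.2679e+6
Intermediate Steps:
V = 1753693/2 (V = -½*(-1753693) = 1753693/2 ≈ 8.7685e+5)
(V + 1126644) + 2264385 = (1753693/2 + 1126644) + 2264385 = 4006981/2 + 2264385 = 8535751/2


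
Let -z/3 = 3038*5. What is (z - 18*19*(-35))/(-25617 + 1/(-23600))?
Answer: 792960000/604561201 ≈ 1.3116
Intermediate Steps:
z = -45570 (z = -9114*5 = -3*15190 = -45570)
(z - 18*19*(-35))/(-25617 + 1/(-23600)) = (-45570 - 18*19*(-35))/(-25617 + 1/(-23600)) = (-45570 - 342*(-35))/(-25617 - 1/23600) = (-45570 + 11970)/(-604561201/23600) = -33600*(-23600/604561201) = 792960000/604561201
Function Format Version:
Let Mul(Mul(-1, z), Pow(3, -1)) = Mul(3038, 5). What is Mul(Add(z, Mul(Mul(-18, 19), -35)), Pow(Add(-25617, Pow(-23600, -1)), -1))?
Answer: Rational(792960000, 604561201) ≈ 1.3116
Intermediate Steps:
z = -45570 (z = Mul(-3, Mul(3038, 5)) = Mul(-3, 15190) = -45570)
Mul(Add(z, Mul(Mul(-18, 19), -35)), Pow(Add(-25617, Pow(-23600, -1)), -1)) = Mul(Add(-45570, Mul(Mul(-18, 19), -35)), Pow(Add(-25617, Pow(-23600, -1)), -1)) = Mul(Add(-45570, Mul(-342, -35)), Pow(Add(-25617, Rational(-1, 23600)), -1)) = Mul(Add(-45570, 11970), Pow(Rational(-604561201, 23600), -1)) = Mul(-33600, Rational(-23600, 604561201)) = Rational(792960000, 604561201)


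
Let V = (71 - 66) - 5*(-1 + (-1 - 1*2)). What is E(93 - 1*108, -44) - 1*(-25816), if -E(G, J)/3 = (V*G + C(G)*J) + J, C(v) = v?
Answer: 25093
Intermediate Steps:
V = 25 (V = 5 - 5*(-1 + (-1 - 2)) = 5 - 5*(-1 - 3) = 5 - 5*(-4) = 5 + 20 = 25)
E(G, J) = -75*G - 3*J - 3*G*J (E(G, J) = -3*((25*G + G*J) + J) = -3*(J + 25*G + G*J) = -75*G - 3*J - 3*G*J)
E(93 - 1*108, -44) - 1*(-25816) = (-75*(93 - 1*108) - 3*(-44) - 3*(93 - 1*108)*(-44)) - 1*(-25816) = (-75*(93 - 108) + 132 - 3*(93 - 108)*(-44)) + 25816 = (-75*(-15) + 132 - 3*(-15)*(-44)) + 25816 = (1125 + 132 - 1980) + 25816 = -723 + 25816 = 25093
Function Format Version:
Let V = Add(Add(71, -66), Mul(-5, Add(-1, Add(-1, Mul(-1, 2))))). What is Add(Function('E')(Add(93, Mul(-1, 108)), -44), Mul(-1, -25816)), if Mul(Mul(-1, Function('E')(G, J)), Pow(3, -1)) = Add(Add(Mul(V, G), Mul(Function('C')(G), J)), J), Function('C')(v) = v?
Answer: 25093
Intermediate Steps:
V = 25 (V = Add(5, Mul(-5, Add(-1, Add(-1, -2)))) = Add(5, Mul(-5, Add(-1, -3))) = Add(5, Mul(-5, -4)) = Add(5, 20) = 25)
Function('E')(G, J) = Add(Mul(-75, G), Mul(-3, J), Mul(-3, G, J)) (Function('E')(G, J) = Mul(-3, Add(Add(Mul(25, G), Mul(G, J)), J)) = Mul(-3, Add(J, Mul(25, G), Mul(G, J))) = Add(Mul(-75, G), Mul(-3, J), Mul(-3, G, J)))
Add(Function('E')(Add(93, Mul(-1, 108)), -44), Mul(-1, -25816)) = Add(Add(Mul(-75, Add(93, Mul(-1, 108))), Mul(-3, -44), Mul(-3, Add(93, Mul(-1, 108)), -44)), Mul(-1, -25816)) = Add(Add(Mul(-75, Add(93, -108)), 132, Mul(-3, Add(93, -108), -44)), 25816) = Add(Add(Mul(-75, -15), 132, Mul(-3, -15, -44)), 25816) = Add(Add(1125, 132, -1980), 25816) = Add(-723, 25816) = 25093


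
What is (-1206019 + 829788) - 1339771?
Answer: -1716002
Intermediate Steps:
(-1206019 + 829788) - 1339771 = -376231 - 1339771 = -1716002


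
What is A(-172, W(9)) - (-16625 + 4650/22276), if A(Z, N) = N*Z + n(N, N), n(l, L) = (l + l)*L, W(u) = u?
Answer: 169729657/11138 ≈ 15239.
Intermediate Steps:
n(l, L) = 2*L*l (n(l, L) = (2*l)*L = 2*L*l)
A(Z, N) = 2*N² + N*Z (A(Z, N) = N*Z + 2*N*N = N*Z + 2*N² = 2*N² + N*Z)
A(-172, W(9)) - (-16625 + 4650/22276) = 9*(-172 + 2*9) - (-16625 + 4650/22276) = 9*(-172 + 18) - (-16625 + 4650*(1/22276)) = 9*(-154) - (-16625 + 2325/11138) = -1386 - 1*(-185166925/11138) = -1386 + 185166925/11138 = 169729657/11138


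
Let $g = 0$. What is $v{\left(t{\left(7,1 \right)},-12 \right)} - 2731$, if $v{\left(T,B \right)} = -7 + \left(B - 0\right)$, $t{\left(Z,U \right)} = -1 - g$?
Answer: $-2750$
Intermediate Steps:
$t{\left(Z,U \right)} = -1$ ($t{\left(Z,U \right)} = -1 - 0 = -1 + 0 = -1$)
$v{\left(T,B \right)} = -7 + B$ ($v{\left(T,B \right)} = -7 + \left(B + 0\right) = -7 + B$)
$v{\left(t{\left(7,1 \right)},-12 \right)} - 2731 = \left(-7 - 12\right) - 2731 = -19 - 2731 = -2750$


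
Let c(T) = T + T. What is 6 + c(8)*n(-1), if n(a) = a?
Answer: -10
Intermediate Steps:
c(T) = 2*T
6 + c(8)*n(-1) = 6 + (2*8)*(-1) = 6 + 16*(-1) = 6 - 16 = -10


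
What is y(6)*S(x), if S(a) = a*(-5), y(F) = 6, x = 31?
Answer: -930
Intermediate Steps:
S(a) = -5*a
y(6)*S(x) = 6*(-5*31) = 6*(-155) = -930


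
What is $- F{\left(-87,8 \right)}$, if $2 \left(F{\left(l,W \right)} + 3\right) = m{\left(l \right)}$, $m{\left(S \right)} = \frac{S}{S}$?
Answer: $\frac{5}{2} \approx 2.5$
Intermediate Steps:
$m{\left(S \right)} = 1$
$F{\left(l,W \right)} = - \frac{5}{2}$ ($F{\left(l,W \right)} = -3 + \frac{1}{2} \cdot 1 = -3 + \frac{1}{2} = - \frac{5}{2}$)
$- F{\left(-87,8 \right)} = \left(-1\right) \left(- \frac{5}{2}\right) = \frac{5}{2}$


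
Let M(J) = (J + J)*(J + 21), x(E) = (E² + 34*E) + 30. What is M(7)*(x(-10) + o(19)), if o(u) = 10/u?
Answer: -1560160/19 ≈ -82114.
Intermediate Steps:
x(E) = 30 + E² + 34*E
M(J) = 2*J*(21 + J) (M(J) = (2*J)*(21 + J) = 2*J*(21 + J))
M(7)*(x(-10) + o(19)) = (2*7*(21 + 7))*((30 + (-10)² + 34*(-10)) + 10/19) = (2*7*28)*((30 + 100 - 340) + 10*(1/19)) = 392*(-210 + 10/19) = 392*(-3980/19) = -1560160/19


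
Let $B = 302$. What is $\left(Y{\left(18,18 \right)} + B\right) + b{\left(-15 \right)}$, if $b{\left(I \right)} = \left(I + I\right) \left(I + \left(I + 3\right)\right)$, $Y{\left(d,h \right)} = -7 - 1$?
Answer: $1104$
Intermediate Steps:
$Y{\left(d,h \right)} = -8$ ($Y{\left(d,h \right)} = -7 - 1 = -8$)
$b{\left(I \right)} = 2 I \left(3 + 2 I\right)$ ($b{\left(I \right)} = 2 I \left(I + \left(3 + I\right)\right) = 2 I \left(3 + 2 I\right)$)
$\left(Y{\left(18,18 \right)} + B\right) + b{\left(-15 \right)} = \left(-8 + 302\right) + 2 \left(-15\right) \left(3 + 2 \left(-15\right)\right) = 294 + 2 \left(-15\right) \left(3 - 30\right) = 294 + 2 \left(-15\right) \left(-27\right) = 294 + 810 = 1104$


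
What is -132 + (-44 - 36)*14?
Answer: -1252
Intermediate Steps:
-132 + (-44 - 36)*14 = -132 - 80*14 = -132 - 1120 = -1252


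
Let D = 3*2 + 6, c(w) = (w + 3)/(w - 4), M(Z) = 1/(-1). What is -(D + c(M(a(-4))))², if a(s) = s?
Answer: -3364/25 ≈ -134.56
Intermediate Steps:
M(Z) = -1
c(w) = (3 + w)/(-4 + w)
D = 12 (D = 6 + 6 = 12)
-(D + c(M(a(-4))))² = -(12 + (3 - 1)/(-4 - 1))² = -(12 + 2/(-5))² = -(12 - ⅕*2)² = -(12 - ⅖)² = -(58/5)² = -1*3364/25 = -3364/25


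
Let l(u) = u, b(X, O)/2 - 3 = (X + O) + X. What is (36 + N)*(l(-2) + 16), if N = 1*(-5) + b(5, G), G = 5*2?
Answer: 1078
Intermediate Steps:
G = 10
b(X, O) = 6 + 2*O + 4*X (b(X, O) = 6 + 2*((X + O) + X) = 6 + 2*((O + X) + X) = 6 + 2*(O + 2*X) = 6 + (2*O + 4*X) = 6 + 2*O + 4*X)
N = 41 (N = 1*(-5) + (6 + 2*10 + 4*5) = -5 + (6 + 20 + 20) = -5 + 46 = 41)
(36 + N)*(l(-2) + 16) = (36 + 41)*(-2 + 16) = 77*14 = 1078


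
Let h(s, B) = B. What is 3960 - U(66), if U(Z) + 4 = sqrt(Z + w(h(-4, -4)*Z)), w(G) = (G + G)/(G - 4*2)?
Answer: 3964 - sqrt(19635)/17 ≈ 3955.8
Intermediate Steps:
w(G) = 2*G/(-8 + G) (w(G) = (2*G)/(G - 8) = (2*G)/(-8 + G) = 2*G/(-8 + G))
U(Z) = -4 + sqrt(Z - 8*Z/(-8 - 4*Z)) (U(Z) = -4 + sqrt(Z + 2*(-4*Z)/(-8 - 4*Z)) = -4 + sqrt(Z - 8*Z/(-8 - 4*Z)))
3960 - U(66) = 3960 - (-4 + sqrt(66*(4 + 66)/(2 + 66))) = 3960 - (-4 + sqrt(66*70/68)) = 3960 - (-4 + sqrt(66*(1/68)*70)) = 3960 - (-4 + sqrt(1155/17)) = 3960 - (-4 + sqrt(19635)/17) = 3960 + (4 - sqrt(19635)/17) = 3964 - sqrt(19635)/17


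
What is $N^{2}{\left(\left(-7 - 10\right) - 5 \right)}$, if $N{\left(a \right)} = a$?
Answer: $484$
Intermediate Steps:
$N^{2}{\left(\left(-7 - 10\right) - 5 \right)} = \left(\left(-7 - 10\right) - 5\right)^{2} = \left(-17 - 5\right)^{2} = \left(-22\right)^{2} = 484$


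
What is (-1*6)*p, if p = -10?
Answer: 60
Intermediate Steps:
(-1*6)*p = -1*6*(-10) = -6*(-10) = 60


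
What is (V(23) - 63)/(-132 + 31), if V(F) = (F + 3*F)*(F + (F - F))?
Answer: -2053/101 ≈ -20.327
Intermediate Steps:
V(F) = 4*F**2 (V(F) = (4*F)*(F + 0) = (4*F)*F = 4*F**2)
(V(23) - 63)/(-132 + 31) = (4*23**2 - 63)/(-132 + 31) = (4*529 - 63)/(-101) = (2116 - 63)*(-1/101) = 2053*(-1/101) = -2053/101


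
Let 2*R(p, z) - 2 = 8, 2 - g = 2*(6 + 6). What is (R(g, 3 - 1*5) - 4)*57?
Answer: 57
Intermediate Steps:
g = -22 (g = 2 - 2*(6 + 6) = 2 - 2*12 = 2 - 1*24 = 2 - 24 = -22)
R(p, z) = 5 (R(p, z) = 1 + (½)*8 = 1 + 4 = 5)
(R(g, 3 - 1*5) - 4)*57 = (5 - 4)*57 = 1*57 = 57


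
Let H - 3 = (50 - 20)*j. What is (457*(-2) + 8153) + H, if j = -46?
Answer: 5862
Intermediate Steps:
H = -1377 (H = 3 + (50 - 20)*(-46) = 3 + 30*(-46) = 3 - 1380 = -1377)
(457*(-2) + 8153) + H = (457*(-2) + 8153) - 1377 = (-914 + 8153) - 1377 = 7239 - 1377 = 5862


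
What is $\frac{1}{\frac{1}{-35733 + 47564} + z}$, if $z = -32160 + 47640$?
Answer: $\frac{11831}{183143881} \approx 6.4599 \cdot 10^{-5}$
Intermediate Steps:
$z = 15480$
$\frac{1}{\frac{1}{-35733 + 47564} + z} = \frac{1}{\frac{1}{-35733 + 47564} + 15480} = \frac{1}{\frac{1}{11831} + 15480} = \frac{1}{\frac{183143881}{11831}} = \frac{11831}{183143881}$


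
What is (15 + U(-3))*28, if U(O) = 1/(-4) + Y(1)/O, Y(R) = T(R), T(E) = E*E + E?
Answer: 1183/3 ≈ 394.33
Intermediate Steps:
T(E) = E + E² (T(E) = E² + E = E + E²)
Y(R) = R*(1 + R)
U(O) = -¼ + 2/O (U(O) = 1/(-4) + (1*(1 + 1))/O = 1*(-¼) + (1*2)/O = -¼ + 2/O)
(15 + U(-3))*28 = (15 + (¼)*(8 - 1*(-3))/(-3))*28 = (15 + (¼)*(-⅓)*(8 + 3))*28 = (15 + (¼)*(-⅓)*11)*28 = (15 - 11/12)*28 = (169/12)*28 = 1183/3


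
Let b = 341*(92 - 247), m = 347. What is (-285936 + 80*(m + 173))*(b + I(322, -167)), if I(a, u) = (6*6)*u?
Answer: 14383327312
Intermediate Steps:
b = -52855 (b = 341*(-155) = -52855)
I(a, u) = 36*u
(-285936 + 80*(m + 173))*(b + I(322, -167)) = (-285936 + 80*(347 + 173))*(-52855 + 36*(-167)) = (-285936 + 80*520)*(-52855 - 6012) = (-285936 + 41600)*(-58867) = -244336*(-58867) = 14383327312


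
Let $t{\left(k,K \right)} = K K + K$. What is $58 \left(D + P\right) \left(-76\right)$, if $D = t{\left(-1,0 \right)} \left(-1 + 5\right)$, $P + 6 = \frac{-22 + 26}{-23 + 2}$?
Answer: $\frac{573040}{21} \approx 27288.0$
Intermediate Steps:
$P = - \frac{130}{21}$ ($P = -6 + \frac{-22 + 26}{-23 + 2} = -6 + \frac{4}{-21} = -6 + 4 \left(- \frac{1}{21}\right) = -6 - \frac{4}{21} = - \frac{130}{21} \approx -6.1905$)
$t{\left(k,K \right)} = K + K^{2}$ ($t{\left(k,K \right)} = K^{2} + K = K + K^{2}$)
$D = 0$ ($D = 0 \left(1 + 0\right) \left(-1 + 5\right) = 0 \cdot 1 \cdot 4 = 0 \cdot 4 = 0$)
$58 \left(D + P\right) \left(-76\right) = 58 \left(0 - \frac{130}{21}\right) \left(-76\right) = 58 \left(- \frac{130}{21}\right) \left(-76\right) = \left(- \frac{7540}{21}\right) \left(-76\right) = \frac{573040}{21}$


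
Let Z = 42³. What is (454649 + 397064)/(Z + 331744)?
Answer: 851713/405832 ≈ 2.0987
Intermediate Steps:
Z = 74088
(454649 + 397064)/(Z + 331744) = (454649 + 397064)/(74088 + 331744) = 851713/405832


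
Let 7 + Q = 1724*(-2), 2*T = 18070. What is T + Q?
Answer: 5580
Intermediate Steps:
T = 9035 (T = (1/2)*18070 = 9035)
Q = -3455 (Q = -7 + 1724*(-2) = -7 - 3448 = -3455)
T + Q = 9035 - 3455 = 5580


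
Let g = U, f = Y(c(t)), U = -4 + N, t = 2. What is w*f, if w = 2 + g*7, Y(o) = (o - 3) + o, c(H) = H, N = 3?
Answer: -5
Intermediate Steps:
Y(o) = -3 + 2*o (Y(o) = (-3 + o) + o = -3 + 2*o)
U = -1 (U = -4 + 3 = -1)
f = 1 (f = -3 + 2*2 = -3 + 4 = 1)
g = -1
w = -5 (w = 2 - 1*7 = 2 - 7 = -5)
w*f = -5*1 = -5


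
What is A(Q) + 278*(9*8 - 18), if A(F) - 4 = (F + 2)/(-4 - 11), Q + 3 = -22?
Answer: 225263/15 ≈ 15018.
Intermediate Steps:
Q = -25 (Q = -3 - 22 = -25)
A(F) = 58/15 - F/15 (A(F) = 4 + (F + 2)/(-4 - 11) = 4 + (2 + F)/(-15) = 4 + (2 + F)*(-1/15) = 4 + (-2/15 - F/15) = 58/15 - F/15)
A(Q) + 278*(9*8 - 18) = (58/15 - 1/15*(-25)) + 278*(9*8 - 18) = (58/15 + 5/3) + 278*(72 - 18) = 83/15 + 278*54 = 83/15 + 15012 = 225263/15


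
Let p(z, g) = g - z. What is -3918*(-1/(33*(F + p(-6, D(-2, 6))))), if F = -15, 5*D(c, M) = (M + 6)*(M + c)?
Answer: 6530/33 ≈ 197.88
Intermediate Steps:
D(c, M) = (6 + M)*(M + c)/5 (D(c, M) = ((M + 6)*(M + c))/5 = ((6 + M)*(M + c))/5 = (6 + M)*(M + c)/5)
-3918*(-1/(33*(F + p(-6, D(-2, 6))))) = -3918*(-1/(33*(-15 + (((⅕)*6² + (6/5)*6 + (6/5)*(-2) + (⅕)*6*(-2)) - 1*(-6))))) = -3918*(-1/(33*(-15 + (((⅕)*36 + 36/5 - 12/5 - 12/5) + 6)))) = -3918*(-1/(33*(-15 + ((36/5 + 36/5 - 12/5 - 12/5) + 6)))) = -3918*(-1/(33*(-15 + (48/5 + 6)))) = -3918*(-1/(33*(-15 + 78/5))) = -3918/((⅗)*(-33)) = -3918/(-99/5) = -3918*(-5/99) = 6530/33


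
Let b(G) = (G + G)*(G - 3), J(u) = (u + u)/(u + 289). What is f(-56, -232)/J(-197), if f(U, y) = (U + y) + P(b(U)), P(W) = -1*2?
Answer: 13340/197 ≈ 67.716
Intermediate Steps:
J(u) = 2*u/(289 + u) (J(u) = (2*u)/(289 + u) = 2*u/(289 + u))
b(G) = 2*G*(-3 + G) (b(G) = (2*G)*(-3 + G) = 2*G*(-3 + G))
P(W) = -2
f(U, y) = -2 + U + y (f(U, y) = (U + y) - 2 = -2 + U + y)
f(-56, -232)/J(-197) = (-2 - 56 - 232)/((2*(-197)/(289 - 197))) = -290/(2*(-197)/92) = -290/(2*(-197)*(1/92)) = -290/(-197/46) = -290*(-46/197) = 13340/197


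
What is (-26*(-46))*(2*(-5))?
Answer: -11960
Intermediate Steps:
(-26*(-46))*(2*(-5)) = 1196*(-10) = -11960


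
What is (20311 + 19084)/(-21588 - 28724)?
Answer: -39395/50312 ≈ -0.78301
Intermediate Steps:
(20311 + 19084)/(-21588 - 28724) = 39395/(-50312) = 39395*(-1/50312) = -39395/50312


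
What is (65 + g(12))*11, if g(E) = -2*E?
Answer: 451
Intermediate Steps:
(65 + g(12))*11 = (65 - 2*12)*11 = (65 - 24)*11 = 41*11 = 451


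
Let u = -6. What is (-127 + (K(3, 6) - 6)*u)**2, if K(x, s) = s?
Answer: 16129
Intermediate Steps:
(-127 + (K(3, 6) - 6)*u)**2 = (-127 + (6 - 6)*(-6))**2 = (-127 + 0*(-6))**2 = (-127 + 0)**2 = (-127)**2 = 16129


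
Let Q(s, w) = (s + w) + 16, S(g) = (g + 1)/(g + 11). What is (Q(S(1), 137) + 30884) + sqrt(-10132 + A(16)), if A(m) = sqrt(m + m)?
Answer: 186223/6 + 2*sqrt(-2533 + sqrt(2)) ≈ 31037.0 + 100.63*I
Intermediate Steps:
A(m) = sqrt(2)*sqrt(m) (A(m) = sqrt(2*m) = sqrt(2)*sqrt(m))
S(g) = (1 + g)/(11 + g)
Q(s, w) = 16 + s + w
(Q(S(1), 137) + 30884) + sqrt(-10132 + A(16)) = ((16 + (1 + 1)/(11 + 1) + 137) + 30884) + sqrt(-10132 + sqrt(2)*sqrt(16)) = ((16 + 2/12 + 137) + 30884) + sqrt(-10132 + sqrt(2)*4) = ((16 + (1/12)*2 + 137) + 30884) + sqrt(-10132 + 4*sqrt(2)) = ((16 + 1/6 + 137) + 30884) + sqrt(-10132 + 4*sqrt(2)) = (919/6 + 30884) + sqrt(-10132 + 4*sqrt(2)) = 186223/6 + sqrt(-10132 + 4*sqrt(2))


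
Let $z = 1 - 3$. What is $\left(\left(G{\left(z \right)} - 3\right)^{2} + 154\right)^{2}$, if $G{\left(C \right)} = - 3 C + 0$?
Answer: $26569$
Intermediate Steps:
$z = -2$
$G{\left(C \right)} = - 3 C$
$\left(\left(G{\left(z \right)} - 3\right)^{2} + 154\right)^{2} = \left(\left(\left(-3\right) \left(-2\right) - 3\right)^{2} + 154\right)^{2} = \left(\left(6 - 3\right)^{2} + 154\right)^{2} = \left(3^{2} + 154\right)^{2} = \left(9 + 154\right)^{2} = 163^{2} = 26569$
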